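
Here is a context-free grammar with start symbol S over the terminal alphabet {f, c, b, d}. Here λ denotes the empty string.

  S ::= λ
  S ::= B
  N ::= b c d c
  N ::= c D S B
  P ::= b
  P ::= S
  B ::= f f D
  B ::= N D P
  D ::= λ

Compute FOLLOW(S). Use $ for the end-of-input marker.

{$, b, c, f}

FIRST(N): from N::=b c d c we get {b}; from N::=c D S B we get {c}. So FIRST(N) = {b, c}.
FIRST(D): from D::=λ we get {λ}. So FIRST(D) = {λ}.
FIRST(B): from B::=f f D we get {f}; from B::=N D P we get {b, c}. So FIRST(B) = {b, c, f}.
FIRST(S): from S::=λ we get {λ}; from S::=B we get {b, c, f}. So FIRST(S) = {λ, b, c, f}.
FIRST(P): from P::=b we get {b}; from P::=S we get {λ, b, c, f}. So FIRST(P) = {λ, b, c, f}.
FOLLOW(S) includes $ since S is the start symbol.
FOLLOW(S): in N::=c D S B, S is followed by B with FIRST {b, c, f}; in P::=S, the suffix after S is empty, so FOLLOW(S) ⊇ FOLLOW(P) = {$, b, c, f}. Thus FOLLOW(S) = {$, b, c, f}.
FOLLOW(N): in B::=N D P, N is followed by D P with FIRST {λ, b, c, f}; in B::=N D P, the suffix after N is nullable, so FOLLOW(N) ⊇ FOLLOW(B) = {$, b, c, f}. Thus FOLLOW(N) = {$, b, c, f}.
FOLLOW(B): in S::=B, the suffix after B is empty, so FOLLOW(B) ⊇ FOLLOW(S) = {$, b, c, f}; in N::=c D S B, the suffix after B is empty, so FOLLOW(B) ⊇ FOLLOW(N) = {$, b, c, f}. Thus FOLLOW(B) = {$, b, c, f}.
FOLLOW(P): in B::=N D P, the suffix after P is empty, so FOLLOW(P) ⊇ FOLLOW(B) = {$, b, c, f}. Thus FOLLOW(P) = {$, b, c, f}.
FOLLOW(D): in N::=c D S B, D is followed by S B with FIRST {b, c, f}; in B::=f f D, the suffix after D is empty, so FOLLOW(D) ⊇ FOLLOW(B) = {$, b, c, f}; in B::=N D P, D is followed by P with FIRST {λ, b, c, f}; in B::=N D P, the suffix after D is nullable, so FOLLOW(D) ⊇ FOLLOW(B) = {$, b, c, f}. Thus FOLLOW(D) = {$, b, c, f}.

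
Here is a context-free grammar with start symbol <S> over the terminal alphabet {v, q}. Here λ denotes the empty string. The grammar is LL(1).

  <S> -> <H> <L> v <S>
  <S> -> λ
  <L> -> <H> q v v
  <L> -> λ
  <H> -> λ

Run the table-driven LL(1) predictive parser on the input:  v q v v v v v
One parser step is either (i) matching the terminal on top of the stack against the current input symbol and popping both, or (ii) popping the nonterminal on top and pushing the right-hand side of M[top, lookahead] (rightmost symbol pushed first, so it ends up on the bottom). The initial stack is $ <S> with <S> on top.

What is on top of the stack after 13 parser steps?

<H>

step 1: stack=$ <S>  input=v q v v v v v $  — expand <S> -> <H> <L> v <S>
step 2: stack=$ <S> v <L> <H>  input=v q v v v v v $  — expand <H> -> λ
step 3: stack=$ <S> v <L>  input=v q v v v v v $  — expand <L> -> λ
step 4: stack=$ <S> v  input=v q v v v v v $  — match v
step 5: stack=$ <S>  input=q v v v v v $  — expand <S> -> <H> <L> v <S>
step 6: stack=$ <S> v <L> <H>  input=q v v v v v $  — expand <H> -> λ
step 7: stack=$ <S> v <L>  input=q v v v v v $  — expand <L> -> <H> q v v
step 8: stack=$ <S> v v v q <H>  input=q v v v v v $  — expand <H> -> λ
step 9: stack=$ <S> v v v q  input=q v v v v v $  — match q
step 10: stack=$ <S> v v v  input=v v v v v $  — match v
step 11: stack=$ <S> v v  input=v v v v $  — match v
step 12: stack=$ <S> v  input=v v v $  — match v
step 13: stack=$ <S>  input=v v $  — expand <S> -> <H> <L> v <S>
Stack after step 13: $ <S> v <L> <H> (top = <H>).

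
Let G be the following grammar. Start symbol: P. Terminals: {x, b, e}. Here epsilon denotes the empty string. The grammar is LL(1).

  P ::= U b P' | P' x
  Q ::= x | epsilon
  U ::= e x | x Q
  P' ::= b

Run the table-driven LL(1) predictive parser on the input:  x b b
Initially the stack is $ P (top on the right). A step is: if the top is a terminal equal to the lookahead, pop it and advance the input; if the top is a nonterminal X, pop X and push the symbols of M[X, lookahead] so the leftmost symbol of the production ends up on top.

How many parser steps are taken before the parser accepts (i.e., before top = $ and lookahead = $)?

7

step 1: stack=$ P  input=x b b $  — expand P ::= U b P'
step 2: stack=$ P' b U  input=x b b $  — expand U ::= x Q
step 3: stack=$ P' b Q x  input=x b b $  — match x
step 4: stack=$ P' b Q  input=b b $  — expand Q ::= epsilon
step 5: stack=$ P' b  input=b b $  — match b
step 6: stack=$ P'  input=b $  — expand P' ::= b
step 7: stack=$ b  input=b $  — match b
Accept reached after 7 steps.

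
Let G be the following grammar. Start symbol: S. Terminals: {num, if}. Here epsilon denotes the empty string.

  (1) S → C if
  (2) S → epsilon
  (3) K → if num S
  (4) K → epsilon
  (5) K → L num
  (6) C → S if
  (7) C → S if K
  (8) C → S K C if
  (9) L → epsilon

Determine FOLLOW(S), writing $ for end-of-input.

FIRST(L) = {epsilon}
FIRST(K) = {epsilon, if, num}  (via L num)
FIRST(S) = {epsilon, if, num}  (via C if)
FIRST(C) = {if, num}  (via S if, S if K, S K C if)
FOLLOW(S) includes $ since S is the start symbol.
FOLLOW(C): in S→C if, C is followed by if with FIRST {if}; in C→S K C if, C is followed by if with FIRST {if}. Thus FOLLOW(C) = {if}.
FOLLOW(K): in C→S if K, the suffix after K is empty, so FOLLOW(K) ⊇ FOLLOW(C) = {if}; in C→S K C if, K is followed by C if with FIRST {if, num}. Thus FOLLOW(K) = {if, num}.
FOLLOW(S): in K→if num S, the suffix after S is empty, so FOLLOW(S) ⊇ FOLLOW(K) = {if, num}; in C→S if, S is followed by if with FIRST {if}; in C→S if K, S is followed by if K with FIRST {if}; in C→S K C if, S is followed by K C if with FIRST {if, num}. Thus FOLLOW(S) = {$, if, num}.
FOLLOW(L): in K→L num, L is followed by num with FIRST {num}. Thus FOLLOW(L) = {num}.

{$, if, num}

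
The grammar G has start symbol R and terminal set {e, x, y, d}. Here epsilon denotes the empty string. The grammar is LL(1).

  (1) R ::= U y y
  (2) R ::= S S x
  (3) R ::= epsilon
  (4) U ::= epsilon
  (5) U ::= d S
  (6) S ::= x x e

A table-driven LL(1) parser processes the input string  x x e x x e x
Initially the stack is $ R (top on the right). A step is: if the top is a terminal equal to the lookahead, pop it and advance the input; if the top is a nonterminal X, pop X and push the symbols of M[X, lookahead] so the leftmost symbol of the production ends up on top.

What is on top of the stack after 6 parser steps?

x

     Stack        Input            Action
  1  $ R          x x e x x e x $  expand R ::= S S x
  2  $ x S S      x x e x x e x $  expand S ::= x x e
  3  $ x S e x x  x x e x x e x $  match x
  4  $ x S e x    x e x x e x $    match x
  5  $ x S e      e x x e x $      match e
  6  $ x S        x x e x $        expand S ::= x x e
Stack after step 6: $ x e x x (top = x).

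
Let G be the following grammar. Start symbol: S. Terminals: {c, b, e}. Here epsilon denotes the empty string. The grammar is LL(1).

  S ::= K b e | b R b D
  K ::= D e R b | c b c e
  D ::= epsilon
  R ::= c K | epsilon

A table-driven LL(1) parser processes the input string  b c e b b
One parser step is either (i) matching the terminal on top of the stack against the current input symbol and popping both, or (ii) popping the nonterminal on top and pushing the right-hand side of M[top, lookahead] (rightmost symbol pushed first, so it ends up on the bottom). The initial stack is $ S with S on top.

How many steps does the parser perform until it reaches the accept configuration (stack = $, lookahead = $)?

11

      Stack          Input        Action
   1  $ S            b c e b b $  expand S ::= b R b D
   2  $ D b R b      b c e b b $  match b
   3  $ D b R        c e b b $    expand R ::= c K
   4  $ D b K c      c e b b $    match c
   5  $ D b K        e b b $      expand K ::= D e R b
   6  $ D b b R e D  e b b $      expand D ::= epsilon
   7  $ D b b R e    e b b $      match e
   8  $ D b b R      b b $        expand R ::= epsilon
   9  $ D b b        b b $        match b
  10  $ D b          b $          match b
  11  $ D            $            expand D ::= epsilon
Accept reached after 11 steps.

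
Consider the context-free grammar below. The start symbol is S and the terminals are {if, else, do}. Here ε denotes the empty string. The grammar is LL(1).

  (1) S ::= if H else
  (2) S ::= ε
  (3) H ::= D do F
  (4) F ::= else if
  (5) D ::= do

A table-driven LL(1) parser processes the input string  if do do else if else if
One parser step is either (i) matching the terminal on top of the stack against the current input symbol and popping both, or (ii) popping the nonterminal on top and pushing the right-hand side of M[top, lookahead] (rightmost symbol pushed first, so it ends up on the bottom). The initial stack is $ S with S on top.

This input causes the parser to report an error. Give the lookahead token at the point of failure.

      Stack           Input                       Action
   1  $ S             if do do else if else if $  expand S ::= if H else
   2  $ else H if     if do do else if else if $  match if
   3  $ else H        do do else if else if $     expand H ::= D do F
   4  $ else F do D   do do else if else if $     expand D ::= do
   5  $ else F do do  do do else if else if $     match do
   6  $ else F do     do else if else if $        match do
   7  $ else F        else if else if $           expand F ::= else if
   8  $ else if else  else if else if $           match else
   9  $ else if       if else if $                match if
  10  $ else          else if $                   match else
  11  $               if $                        error: stack empty but input remains

if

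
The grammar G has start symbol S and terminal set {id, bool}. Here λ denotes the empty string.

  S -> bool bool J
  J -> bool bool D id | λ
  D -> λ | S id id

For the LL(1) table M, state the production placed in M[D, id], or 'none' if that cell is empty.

D -> λ

FIRST(S) = {bool}
FIRST(J) = {λ, bool}
FIRST(D) = {λ, bool}  (via S id id)
FOLLOW(S) includes $ since S is the start symbol.
FOLLOW(D): in J->bool bool D id, D is followed by id with FIRST {id}. Thus FOLLOW(D) = {id}.
For D -> λ: FIRST(λ) = {λ}, so it goes in M[D, t] for t ∈ {}; since λ ∈ FIRST, also for every t ∈ FOLLOW(D) = {id}.
For D -> S id id: FIRST(S id id) = {bool}, so it goes in M[D, t] for t ∈ {bool}.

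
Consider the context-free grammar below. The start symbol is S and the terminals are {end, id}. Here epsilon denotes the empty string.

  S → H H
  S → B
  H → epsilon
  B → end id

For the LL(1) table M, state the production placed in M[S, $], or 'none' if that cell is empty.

FIRST(H) = {epsilon}
FIRST(B) = {end}
FIRST(S) = {epsilon, end}  (via H H, B)
FOLLOW(S) includes $ since S is the start symbol.
FOLLOW(S): S appears on no right-hand side. Thus FOLLOW(S) = {$}.
For S → H H: FIRST(H H) = {epsilon}, so it goes in M[S, t] for t ∈ {}; since epsilon ∈ FIRST, also for every t ∈ FOLLOW(S) = {$}.
For S → B: FIRST(B) = {end}, so it goes in M[S, t] for t ∈ {end}.

S → H H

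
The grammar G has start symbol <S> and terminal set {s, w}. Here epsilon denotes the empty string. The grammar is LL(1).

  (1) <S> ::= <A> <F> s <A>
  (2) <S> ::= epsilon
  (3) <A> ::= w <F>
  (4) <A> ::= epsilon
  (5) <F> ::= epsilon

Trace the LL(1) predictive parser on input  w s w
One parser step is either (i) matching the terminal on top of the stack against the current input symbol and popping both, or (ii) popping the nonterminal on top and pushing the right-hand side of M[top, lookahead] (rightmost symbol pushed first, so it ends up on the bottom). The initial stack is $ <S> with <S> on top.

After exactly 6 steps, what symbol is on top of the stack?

<A>

step 1: stack=$ <S>  input=w s w $  — expand <S> ::= <A> <F> s <A>
step 2: stack=$ <A> s <F> <A>  input=w s w $  — expand <A> ::= w <F>
step 3: stack=$ <A> s <F> <F> w  input=w s w $  — match w
step 4: stack=$ <A> s <F> <F>  input=s w $  — expand <F> ::= epsilon
step 5: stack=$ <A> s <F>  input=s w $  — expand <F> ::= epsilon
step 6: stack=$ <A> s  input=s w $  — match s
Stack after step 6: $ <A> (top = <A>).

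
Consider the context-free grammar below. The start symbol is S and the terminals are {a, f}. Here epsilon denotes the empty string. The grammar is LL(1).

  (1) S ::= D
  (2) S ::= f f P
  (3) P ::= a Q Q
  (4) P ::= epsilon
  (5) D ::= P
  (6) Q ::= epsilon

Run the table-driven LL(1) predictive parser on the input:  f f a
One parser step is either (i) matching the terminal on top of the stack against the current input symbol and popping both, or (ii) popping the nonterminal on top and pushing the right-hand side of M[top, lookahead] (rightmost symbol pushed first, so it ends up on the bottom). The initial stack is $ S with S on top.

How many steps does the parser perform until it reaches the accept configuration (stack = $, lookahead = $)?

     Stack    Input    Action
  1  $ S      f f a $  expand S ::= f f P
  2  $ P f f  f f a $  match f
  3  $ P f    f a $    match f
  4  $ P      a $      expand P ::= a Q Q
  5  $ Q Q a  a $      match a
  6  $ Q Q    $        expand Q ::= epsilon
  7  $ Q      $        expand Q ::= epsilon
Accept reached after 7 steps.

7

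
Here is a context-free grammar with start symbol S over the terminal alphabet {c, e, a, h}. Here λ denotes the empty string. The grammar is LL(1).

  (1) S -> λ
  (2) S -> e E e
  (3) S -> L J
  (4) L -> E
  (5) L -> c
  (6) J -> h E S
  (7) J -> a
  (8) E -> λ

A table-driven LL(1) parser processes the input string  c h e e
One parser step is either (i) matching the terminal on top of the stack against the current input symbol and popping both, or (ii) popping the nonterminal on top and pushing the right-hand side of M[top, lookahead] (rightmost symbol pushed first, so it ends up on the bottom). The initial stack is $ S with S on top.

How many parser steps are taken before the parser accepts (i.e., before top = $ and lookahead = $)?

      Stack    Input      Action
   1  $ S      c h e e $  expand S -> L J
   2  $ J L    c h e e $  expand L -> c
   3  $ J c    c h e e $  match c
   4  $ J      h e e $    expand J -> h E S
   5  $ S E h  h e e $    match h
   6  $ S E    e e $      expand E -> λ
   7  $ S      e e $      expand S -> e E e
   8  $ e E e  e e $      match e
   9  $ e E    e $        expand E -> λ
  10  $ e      e $        match e
Accept reached after 10 steps.

10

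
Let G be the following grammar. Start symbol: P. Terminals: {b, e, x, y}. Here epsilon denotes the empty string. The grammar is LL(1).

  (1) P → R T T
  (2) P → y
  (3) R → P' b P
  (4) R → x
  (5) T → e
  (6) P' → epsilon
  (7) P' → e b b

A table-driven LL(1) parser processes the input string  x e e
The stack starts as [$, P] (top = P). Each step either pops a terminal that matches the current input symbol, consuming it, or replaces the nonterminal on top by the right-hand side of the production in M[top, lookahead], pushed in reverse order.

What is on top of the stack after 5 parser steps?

     Stack    Input    Action
  1  $ P      x e e $  expand P → R T T
  2  $ T T R  x e e $  expand R → x
  3  $ T T x  x e e $  match x
  4  $ T T    e e $    expand T → e
  5  $ T e    e e $    match e
Stack after step 5: $ T (top = T).

T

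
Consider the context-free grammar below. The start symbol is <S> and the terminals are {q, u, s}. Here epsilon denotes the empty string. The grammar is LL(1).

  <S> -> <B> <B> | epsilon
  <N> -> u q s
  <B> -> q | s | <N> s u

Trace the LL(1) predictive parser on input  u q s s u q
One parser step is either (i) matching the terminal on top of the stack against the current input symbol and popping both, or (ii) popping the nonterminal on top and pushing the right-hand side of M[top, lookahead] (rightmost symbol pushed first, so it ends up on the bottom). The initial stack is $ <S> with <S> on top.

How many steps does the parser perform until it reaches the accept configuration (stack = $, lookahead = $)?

10

step 1: stack=$ <S>  input=u q s s u q $  — expand <S> -> <B> <B>
step 2: stack=$ <B> <B>  input=u q s s u q $  — expand <B> -> <N> s u
step 3: stack=$ <B> u s <N>  input=u q s s u q $  — expand <N> -> u q s
step 4: stack=$ <B> u s s q u  input=u q s s u q $  — match u
step 5: stack=$ <B> u s s q  input=q s s u q $  — match q
step 6: stack=$ <B> u s s  input=s s u q $  — match s
step 7: stack=$ <B> u s  input=s u q $  — match s
step 8: stack=$ <B> u  input=u q $  — match u
step 9: stack=$ <B>  input=q $  — expand <B> -> q
step 10: stack=$ q  input=q $  — match q
Accept reached after 10 steps.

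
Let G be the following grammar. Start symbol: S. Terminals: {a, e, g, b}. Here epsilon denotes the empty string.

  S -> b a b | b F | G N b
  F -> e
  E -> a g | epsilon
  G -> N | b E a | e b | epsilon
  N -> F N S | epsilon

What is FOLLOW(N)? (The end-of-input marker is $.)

{b, e}

FIRST(F) = {e}
FIRST(E) = {epsilon, a}
FIRST(N) = {epsilon, e}  (via F N S)
FIRST(G) = {epsilon, b, e}  (via N)
FIRST(S) = {b, e}  (via G N b)
FOLLOW(S) includes $ since S is the start symbol.
FOLLOW(E): in G->b E a, E is followed by a with FIRST {a}. Thus FOLLOW(E) = {a}.
FOLLOW(G): in S->G N b, G is followed by N b with FIRST {b, e}. Thus FOLLOW(G) = {b, e}.
FOLLOW(N): in S->G N b, N is followed by b with FIRST {b}; in G->N, the suffix after N is empty, so FOLLOW(N) ⊇ FOLLOW(G) = {b, e}; in N->F N S, N is followed by S with FIRST {b, e}. Thus FOLLOW(N) = {b, e}.
FOLLOW(S): in N->F N S, the suffix after S is empty, so FOLLOW(S) ⊇ FOLLOW(N) = {b, e}. Thus FOLLOW(S) = {$, b, e}.
FOLLOW(F): in S->b F, the suffix after F is empty, so FOLLOW(F) ⊇ FOLLOW(S) = {$, b, e}; in N->F N S, F is followed by N S with FIRST {b, e}. Thus FOLLOW(F) = {$, b, e}.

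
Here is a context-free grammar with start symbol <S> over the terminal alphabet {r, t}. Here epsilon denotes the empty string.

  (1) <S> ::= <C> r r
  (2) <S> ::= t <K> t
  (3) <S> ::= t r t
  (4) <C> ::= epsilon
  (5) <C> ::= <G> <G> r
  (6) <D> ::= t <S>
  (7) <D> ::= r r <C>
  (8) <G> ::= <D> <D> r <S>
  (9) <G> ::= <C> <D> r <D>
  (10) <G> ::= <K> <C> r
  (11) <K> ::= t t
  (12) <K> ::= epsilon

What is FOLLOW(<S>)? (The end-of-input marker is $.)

FIRST(<D>): from <D>::=t <S> we get {t}; from <D>::=r r <C> we get {r}. So FIRST(<D>) = {r, t}.
FIRST(<K>): from <K>::=t t we get {t}; from <K>::=epsilon we get {epsilon}. So FIRST(<K>) = {epsilon, t}.
FIRST(<S>): from <S>::=<C> r r we get {r, t}; from <S>::=t <K> t we get {t}; from <S>::=t r t we get {t}. So FIRST(<S>) = {r, t}.
FIRST(<C>): from <C>::=epsilon we get {epsilon}; from <C>::=<G> <G> r we get {r, t}. So FIRST(<C>) = {epsilon, r, t}.
FIRST(<G>): from <G>::=<D> <D> r <S> we get {r, t}; from <G>::=<C> <D> r <D> we get {r, t}; from <G>::=<K> <C> r we get {r, t}. So FIRST(<G>) = {r, t}.
FOLLOW(<S>) includes $ since <S> is the start symbol.
FOLLOW(<G>): in <C>::=<G> <G> r (occurrence 1), <G> is followed by <G> r with FIRST {r, t}; in <C>::=<G> <G> r (occurrence 2), <G> is followed by r with FIRST {r}. Thus FOLLOW(<G>) = {r, t}.
FOLLOW(<D>): in <G>::=<D> <D> r <S> (occurrence 1), <D> is followed by <D> r <S> with FIRST {r, t}; in <G>::=<D> <D> r <S> (occurrence 2), <D> is followed by r <S> with FIRST {r}; in <G>::=<C> <D> r <D> (occurrence 1), <D> is followed by r <D> with FIRST {r}; in <G>::=<C> <D> r <D> (occurrence 2), the suffix after <D> is empty, so FOLLOW(<D>) ⊇ FOLLOW(<G>) = {r, t}. Thus FOLLOW(<D>) = {r, t}.
FOLLOW(<S>): in <D>::=t <S>, the suffix after <S> is empty, so FOLLOW(<S>) ⊇ FOLLOW(<D>) = {r, t}; in <G>::=<D> <D> r <S>, the suffix after <S> is empty, so FOLLOW(<S>) ⊇ FOLLOW(<G>) = {r, t}. Thus FOLLOW(<S>) = {$, r, t}.
FOLLOW(<C>): in <S>::=<C> r r, <C> is followed by r r with FIRST {r}; in <D>::=r r <C>, the suffix after <C> is empty, so FOLLOW(<C>) ⊇ FOLLOW(<D>) = {r, t}; in <G>::=<C> <D> r <D>, <C> is followed by <D> r <D> with FIRST {r, t}; in <G>::=<K> <C> r, <C> is followed by r with FIRST {r}. Thus FOLLOW(<C>) = {r, t}.
FOLLOW(<K>): in <S>::=t <K> t, <K> is followed by t with FIRST {t}; in <G>::=<K> <C> r, <K> is followed by <C> r with FIRST {r, t}. Thus FOLLOW(<K>) = {r, t}.

{$, r, t}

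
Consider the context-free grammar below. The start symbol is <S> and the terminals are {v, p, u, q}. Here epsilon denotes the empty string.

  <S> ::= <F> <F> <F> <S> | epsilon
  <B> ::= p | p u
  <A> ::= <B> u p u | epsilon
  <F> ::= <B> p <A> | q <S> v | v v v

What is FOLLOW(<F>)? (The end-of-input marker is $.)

FIRST(<B>): from <B>::=p we get {p}; from <B>::=p u we get {p}. So FIRST(<B>) = {p}.
FIRST(<A>): from <A>::=<B> u p u we get {p}; from <A>::=epsilon we get {epsilon}. So FIRST(<A>) = {epsilon, p}.
FIRST(<F>): from <F>::=<B> p <A> we get {p}; from <F>::=q <S> v we get {q}; from <F>::=v v v we get {v}. So FIRST(<F>) = {p, q, v}.
FIRST(<S>): from <S>::=<F> <F> <F> <S> we get {p, q, v}; from <S>::=epsilon we get {epsilon}. So FIRST(<S>) = {epsilon, p, q, v}.
FOLLOW(<S>) includes $ since <S> is the start symbol.
FOLLOW(<S>): in <S>::=<F> <F> <F> <S>, the suffix after <S> is empty (adds nothing new); in <F>::=q <S> v, <S> is followed by v with FIRST {v}. Thus FOLLOW(<S>) = {$, v}.
FOLLOW(<B>): in <A>::=<B> u p u, <B> is followed by u p u with FIRST {u}; in <F>::=<B> p <A>, <B> is followed by p <A> with FIRST {p}. Thus FOLLOW(<B>) = {p, u}.
FOLLOW(<F>): in <S>::=<F> <F> <F> <S> (occurrence 1), <F> is followed by <F> <F> <S> with FIRST {p, q, v}; in <S>::=<F> <F> <F> <S> (occurrence 2), <F> is followed by <F> <S> with FIRST {p, q, v}; in <S>::=<F> <F> <F> <S> (occurrence 3), <F> is followed by <S> with FIRST {epsilon, p, q, v}; in <S>::=<F> <F> <F> <S> (occurrence 3), the suffix after <F> is nullable, so FOLLOW(<F>) ⊇ FOLLOW(<S>) = {$, v}. Thus FOLLOW(<F>) = {$, p, q, v}.
FOLLOW(<A>): in <F>::=<B> p <A>, the suffix after <A> is empty, so FOLLOW(<A>) ⊇ FOLLOW(<F>) = {$, p, q, v}. Thus FOLLOW(<A>) = {$, p, q, v}.

{$, p, q, v}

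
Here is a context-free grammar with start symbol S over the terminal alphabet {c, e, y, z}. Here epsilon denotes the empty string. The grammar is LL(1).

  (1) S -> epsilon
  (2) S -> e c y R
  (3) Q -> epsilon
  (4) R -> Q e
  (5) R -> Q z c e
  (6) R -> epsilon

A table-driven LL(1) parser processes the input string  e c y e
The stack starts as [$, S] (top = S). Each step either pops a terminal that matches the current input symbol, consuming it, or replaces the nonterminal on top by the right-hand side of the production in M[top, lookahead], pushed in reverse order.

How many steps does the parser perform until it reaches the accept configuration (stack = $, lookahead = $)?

step 1: stack=$ S  input=e c y e $  — expand S -> e c y R
step 2: stack=$ R y c e  input=e c y e $  — match e
step 3: stack=$ R y c  input=c y e $  — match c
step 4: stack=$ R y  input=y e $  — match y
step 5: stack=$ R  input=e $  — expand R -> Q e
step 6: stack=$ e Q  input=e $  — expand Q -> epsilon
step 7: stack=$ e  input=e $  — match e
Accept reached after 7 steps.

7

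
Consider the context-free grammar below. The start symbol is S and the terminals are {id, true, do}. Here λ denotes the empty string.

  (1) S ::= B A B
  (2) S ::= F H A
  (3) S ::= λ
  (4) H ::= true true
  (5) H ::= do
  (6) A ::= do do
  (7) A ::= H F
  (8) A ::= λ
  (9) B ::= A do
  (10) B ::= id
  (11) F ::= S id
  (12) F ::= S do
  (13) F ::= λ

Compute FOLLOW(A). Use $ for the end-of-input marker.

FIRST(H) = {do, true}
FIRST(A) = {λ, do, true}  (via H F)
FIRST(B) = {do, id, true}  (via A do)
FIRST(S) = {λ, do, id, true}  (via B A B, F H A)
FIRST(F) = {λ, do, id, true}  (via S id, S do)
FOLLOW(S) includes $ since S is the start symbol.
FOLLOW(S): in F::=S id, S is followed by id with FIRST {id}; in F::=S do, S is followed by do with FIRST {do}. Thus FOLLOW(S) = {$, do, id}.
FOLLOW(A): in S::=B A B, A is followed by B with FIRST {do, id, true}; in S::=F H A, the suffix after A is empty, so FOLLOW(A) ⊇ FOLLOW(S) = {$, do, id}; in B::=A do, A is followed by do with FIRST {do}. Thus FOLLOW(A) = {$, do, id, true}.
FOLLOW(H): in S::=F H A, H is followed by A with FIRST {λ, do, true}; in S::=F H A, the suffix after H is nullable, so FOLLOW(H) ⊇ FOLLOW(S) = {$, do, id}; in A::=H F, H is followed by F with FIRST {λ, do, id, true}; in A::=H F, the suffix after H is nullable, so FOLLOW(H) ⊇ FOLLOW(A) = {$, do, id, true}. Thus FOLLOW(H) = {$, do, id, true}.
FOLLOW(B): in S::=B A B (occurrence 1), B is followed by A B with FIRST {do, id, true}; in S::=B A B (occurrence 2), the suffix after B is empty, so FOLLOW(B) ⊇ FOLLOW(S) = {$, do, id}. Thus FOLLOW(B) = {$, do, id, true}.
FOLLOW(F): in S::=F H A, F is followed by H A with FIRST {do, true}; in A::=H F, the suffix after F is empty, so FOLLOW(F) ⊇ FOLLOW(A) = {$, do, id, true}. Thus FOLLOW(F) = {$, do, id, true}.

{$, do, id, true}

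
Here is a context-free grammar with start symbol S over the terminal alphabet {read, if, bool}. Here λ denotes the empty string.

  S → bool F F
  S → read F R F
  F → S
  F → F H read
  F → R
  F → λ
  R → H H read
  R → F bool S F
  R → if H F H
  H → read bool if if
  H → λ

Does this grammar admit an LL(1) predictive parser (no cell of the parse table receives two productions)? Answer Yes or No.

FIRST(S) = {bool, read}
FIRST(F) = {λ, bool, if, read}
FIRST(R) = {bool, if, read}
FIRST(H) = {λ, read}
FOLLOW(S) = {$, bool, if, read}
FOLLOW(F) = {$, bool, if, read}
FOLLOW(R) = {$, bool, if, read}
FOLLOW(H) = {$, bool, if, read}
Cell M[F, bool] receives both F → S and F → F H read and F → R and F → λ — the grammar is not LL(1).

No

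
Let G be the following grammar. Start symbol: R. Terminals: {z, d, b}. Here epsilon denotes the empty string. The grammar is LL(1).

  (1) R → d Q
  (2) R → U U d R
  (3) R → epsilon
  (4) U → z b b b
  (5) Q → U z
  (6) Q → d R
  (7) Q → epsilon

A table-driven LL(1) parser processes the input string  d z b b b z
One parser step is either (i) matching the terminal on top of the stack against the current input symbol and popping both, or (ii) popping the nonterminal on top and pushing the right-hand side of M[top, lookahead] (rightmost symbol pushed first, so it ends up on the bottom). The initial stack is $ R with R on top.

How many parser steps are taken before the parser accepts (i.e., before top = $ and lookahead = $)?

9

     Stack        Input          Action
  1  $ R          d z b b b z $  expand R → d Q
  2  $ Q d        d z b b b z $  match d
  3  $ Q          z b b b z $    expand Q → U z
  4  $ z U        z b b b z $    expand U → z b b b
  5  $ z b b b z  z b b b z $    match z
  6  $ z b b b    b b b z $      match b
  7  $ z b b      b b z $        match b
  8  $ z b        b z $          match b
  9  $ z          z $            match z
Accept reached after 9 steps.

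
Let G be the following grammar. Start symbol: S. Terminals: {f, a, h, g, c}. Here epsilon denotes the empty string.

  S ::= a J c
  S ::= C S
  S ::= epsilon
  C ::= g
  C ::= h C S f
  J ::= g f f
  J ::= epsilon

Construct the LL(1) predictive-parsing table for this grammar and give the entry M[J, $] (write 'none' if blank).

none

FIRST(C) = {g, h}
FIRST(J) = {epsilon, g}
FIRST(S) = {epsilon, a, g, h}  (via C S)
FOLLOW(S) includes $ since S is the start symbol.
FOLLOW(J): in S::=a J c, J is followed by c with FIRST {c}. Thus FOLLOW(J) = {c}.
For J ::= g f f: FIRST(g f f) = {g}, so it goes in M[J, t] for t ∈ {g}.
For J ::= epsilon: FIRST(epsilon) = {epsilon}, so it goes in M[J, t] for t ∈ {}; since epsilon ∈ FIRST, also for every t ∈ FOLLOW(J) = {c}.
None of these place a production in M[J, $].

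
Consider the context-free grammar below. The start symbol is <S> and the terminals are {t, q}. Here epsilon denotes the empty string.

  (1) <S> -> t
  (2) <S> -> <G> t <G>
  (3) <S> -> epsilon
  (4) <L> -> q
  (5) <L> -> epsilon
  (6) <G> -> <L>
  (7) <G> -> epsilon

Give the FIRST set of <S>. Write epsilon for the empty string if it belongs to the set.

FIRST(<L>): from <L>->q we get {q}; from <L>->epsilon we get {epsilon}. So FIRST(<L>) = {epsilon, q}.
FIRST(<G>): from <G>-><L> we get {epsilon, q}; from <G>->epsilon we get {epsilon}. So FIRST(<G>) = {epsilon, q}.
FIRST(<S>): from <S>->t we get {t}; from <S>-><G> t <G> we get {q, t}; from <S>->epsilon we get {epsilon}. So FIRST(<S>) = {epsilon, q, t}.

{epsilon, q, t}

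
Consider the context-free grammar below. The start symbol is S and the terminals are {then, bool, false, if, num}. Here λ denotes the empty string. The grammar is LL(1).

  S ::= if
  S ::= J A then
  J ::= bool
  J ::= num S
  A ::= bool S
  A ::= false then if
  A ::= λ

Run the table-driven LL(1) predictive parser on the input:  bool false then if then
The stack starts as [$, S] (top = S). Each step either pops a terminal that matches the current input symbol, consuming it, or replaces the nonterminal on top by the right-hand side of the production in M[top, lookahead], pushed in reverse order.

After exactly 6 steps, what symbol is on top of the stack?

if

step 1: stack=$ S  input=bool false then if then $  — expand S ::= J A then
step 2: stack=$ then A J  input=bool false then if then $  — expand J ::= bool
step 3: stack=$ then A bool  input=bool false then if then $  — match bool
step 4: stack=$ then A  input=false then if then $  — expand A ::= false then if
step 5: stack=$ then if then false  input=false then if then $  — match false
step 6: stack=$ then if then  input=then if then $  — match then
Stack after step 6: $ then if (top = if).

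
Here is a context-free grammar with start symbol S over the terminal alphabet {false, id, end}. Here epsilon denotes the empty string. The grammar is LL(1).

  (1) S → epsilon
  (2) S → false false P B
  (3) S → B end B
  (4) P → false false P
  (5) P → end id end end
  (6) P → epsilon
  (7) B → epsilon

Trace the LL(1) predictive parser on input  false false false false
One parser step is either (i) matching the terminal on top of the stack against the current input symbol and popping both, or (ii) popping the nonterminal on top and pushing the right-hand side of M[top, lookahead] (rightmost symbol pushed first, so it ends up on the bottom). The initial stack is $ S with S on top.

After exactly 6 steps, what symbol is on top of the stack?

P

step 1: stack=$ S  input=false false false false $  — expand S → false false P B
step 2: stack=$ B P false false  input=false false false false $  — match false
step 3: stack=$ B P false  input=false false false $  — match false
step 4: stack=$ B P  input=false false $  — expand P → false false P
step 5: stack=$ B P false false  input=false false $  — match false
step 6: stack=$ B P false  input=false $  — match false
Stack after step 6: $ B P (top = P).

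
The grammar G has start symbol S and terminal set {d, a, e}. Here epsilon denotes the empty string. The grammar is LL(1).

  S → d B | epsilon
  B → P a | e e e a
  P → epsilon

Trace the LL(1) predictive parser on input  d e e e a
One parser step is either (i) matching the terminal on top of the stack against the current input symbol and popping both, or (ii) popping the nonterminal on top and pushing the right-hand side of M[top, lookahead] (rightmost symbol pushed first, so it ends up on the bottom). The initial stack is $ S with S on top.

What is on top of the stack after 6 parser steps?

step 1: stack=$ S  input=d e e e a $  — expand S → d B
step 2: stack=$ B d  input=d e e e a $  — match d
step 3: stack=$ B  input=e e e a $  — expand B → e e e a
step 4: stack=$ a e e e  input=e e e a $  — match e
step 5: stack=$ a e e  input=e e a $  — match e
step 6: stack=$ a e  input=e a $  — match e
Stack after step 6: $ a (top = a).

a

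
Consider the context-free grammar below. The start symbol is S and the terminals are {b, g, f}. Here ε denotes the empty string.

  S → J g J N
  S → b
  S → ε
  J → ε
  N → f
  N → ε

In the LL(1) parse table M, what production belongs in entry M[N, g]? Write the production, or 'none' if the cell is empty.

none

FIRST(J) = {ε}
FIRST(N) = {ε, f}
FIRST(S) = {ε, b, g}  (via J g J N)
FOLLOW(S) includes $ since S is the start symbol.
FOLLOW(S): S appears on no right-hand side. Thus FOLLOW(S) = {$}.
FOLLOW(N): in S→J g J N, the suffix after N is empty, so FOLLOW(N) ⊇ FOLLOW(S) = {$}. Thus FOLLOW(N) = {$}.
For N → f: FIRST(f) = {f}, so it goes in M[N, t] for t ∈ {f}.
For N → ε: FIRST(ε) = {ε}, so it goes in M[N, t] for t ∈ {}; since ε ∈ FIRST, also for every t ∈ FOLLOW(N) = {$}.
None of these place a production in M[N, g].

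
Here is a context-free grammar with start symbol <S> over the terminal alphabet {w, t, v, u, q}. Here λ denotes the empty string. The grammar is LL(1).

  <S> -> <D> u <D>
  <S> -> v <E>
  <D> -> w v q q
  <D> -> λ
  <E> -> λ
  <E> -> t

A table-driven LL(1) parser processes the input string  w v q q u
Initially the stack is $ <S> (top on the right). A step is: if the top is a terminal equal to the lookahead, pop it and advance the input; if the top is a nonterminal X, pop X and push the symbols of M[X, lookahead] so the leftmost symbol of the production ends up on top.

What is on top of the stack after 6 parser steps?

u

step 1: stack=$ <S>  input=w v q q u $  — expand <S> -> <D> u <D>
step 2: stack=$ <D> u <D>  input=w v q q u $  — expand <D> -> w v q q
step 3: stack=$ <D> u q q v w  input=w v q q u $  — match w
step 4: stack=$ <D> u q q v  input=v q q u $  — match v
step 5: stack=$ <D> u q q  input=q q u $  — match q
step 6: stack=$ <D> u q  input=q u $  — match q
Stack after step 6: $ <D> u (top = u).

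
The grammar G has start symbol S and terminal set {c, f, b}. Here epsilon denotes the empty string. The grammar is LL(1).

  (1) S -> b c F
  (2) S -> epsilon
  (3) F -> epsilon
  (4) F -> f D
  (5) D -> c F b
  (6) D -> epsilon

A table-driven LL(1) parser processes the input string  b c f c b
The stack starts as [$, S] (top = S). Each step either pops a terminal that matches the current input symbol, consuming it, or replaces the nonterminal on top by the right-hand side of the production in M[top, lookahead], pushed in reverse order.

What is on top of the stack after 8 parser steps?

b

step 1: stack=$ S  input=b c f c b $  — expand S -> b c F
step 2: stack=$ F c b  input=b c f c b $  — match b
step 3: stack=$ F c  input=c f c b $  — match c
step 4: stack=$ F  input=f c b $  — expand F -> f D
step 5: stack=$ D f  input=f c b $  — match f
step 6: stack=$ D  input=c b $  — expand D -> c F b
step 7: stack=$ b F c  input=c b $  — match c
step 8: stack=$ b F  input=b $  — expand F -> epsilon
Stack after step 8: $ b (top = b).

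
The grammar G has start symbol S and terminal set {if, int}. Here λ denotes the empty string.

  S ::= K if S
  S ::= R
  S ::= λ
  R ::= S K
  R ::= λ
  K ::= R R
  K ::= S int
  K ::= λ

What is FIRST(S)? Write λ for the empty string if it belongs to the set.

FIRST(S): from S::=K if S we get {if, int}; from S::=R we get {λ, if, int}; from S::=λ we get {λ}. So FIRST(S) = {λ, if, int}.
FIRST(R): from R::=S K we get {λ, if, int}; from R::=λ we get {λ}. So FIRST(R) = {λ, if, int}.
FIRST(K): from K::=R R we get {λ, if, int}; from K::=S int we get {if, int}; from K::=λ we get {λ}. So FIRST(K) = {λ, if, int}.

{λ, if, int}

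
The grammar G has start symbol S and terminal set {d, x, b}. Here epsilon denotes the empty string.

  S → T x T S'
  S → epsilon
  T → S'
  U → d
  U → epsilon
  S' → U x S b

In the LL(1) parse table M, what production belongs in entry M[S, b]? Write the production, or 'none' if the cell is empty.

FIRST(U): from U→d we get {d}; from U→epsilon we get {epsilon}. So FIRST(U) = {epsilon, d}.
FIRST(S'): from S'→U x S b we get {d, x}. So FIRST(S') = {d, x}.
FIRST(T): from T→S' we get {d, x}. So FIRST(T) = {d, x}.
FIRST(S): from S→T x T S' we get {d, x}; from S→epsilon we get {epsilon}. So FIRST(S) = {epsilon, d, x}.
FOLLOW(S) includes $ since S is the start symbol.
FOLLOW(S): in S'→U x S b, S is followed by b with FIRST {b}. Thus FOLLOW(S) = {$, b}.
For S → T x T S': FIRST(T x T S') = {d, x}, so it goes in M[S, t] for t ∈ {d, x}.
For S → epsilon: FIRST(epsilon) = {epsilon}, so it goes in M[S, t] for t ∈ {}; since epsilon ∈ FIRST, also for every t ∈ FOLLOW(S) = {$, b}.

S → epsilon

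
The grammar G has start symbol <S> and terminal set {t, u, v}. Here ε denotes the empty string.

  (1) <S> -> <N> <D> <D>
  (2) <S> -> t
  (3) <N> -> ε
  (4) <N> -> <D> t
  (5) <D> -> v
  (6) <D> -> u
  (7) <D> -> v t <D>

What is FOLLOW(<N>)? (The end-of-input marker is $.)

FIRST(<D>) = {u, v}
FIRST(<N>) = {ε, u, v}  (via <D> t)
FIRST(<S>) = {t, u, v}  (via <N> <D> <D>)
FOLLOW(<S>) includes $ since <S> is the start symbol.
FOLLOW(<S>): <S> appears on no right-hand side. Thus FOLLOW(<S>) = {$}.
FOLLOW(<N>): in <S>-><N> <D> <D>, <N> is followed by <D> <D> with FIRST {u, v}. Thus FOLLOW(<N>) = {u, v}.
FOLLOW(<D>): in <S>-><N> <D> <D> (occurrence 1), <D> is followed by <D> with FIRST {u, v}; in <S>-><N> <D> <D> (occurrence 2), the suffix after <D> is empty, so FOLLOW(<D>) ⊇ FOLLOW(<S>) = {$}; in <N>-><D> t, <D> is followed by t with FIRST {t}; in <D>->v t <D>, the suffix after <D> is empty (adds nothing new). Thus FOLLOW(<D>) = {$, t, u, v}.

{u, v}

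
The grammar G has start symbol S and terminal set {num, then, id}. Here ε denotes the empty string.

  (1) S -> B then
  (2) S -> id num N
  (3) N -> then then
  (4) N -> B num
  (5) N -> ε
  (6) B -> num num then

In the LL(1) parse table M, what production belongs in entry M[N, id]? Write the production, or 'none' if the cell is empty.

none

FIRST(B): from B->num num then we get {num}. So FIRST(B) = {num}.
FIRST(S): from S->B then we get {num}; from S->id num N we get {id}. So FIRST(S) = {id, num}.
FIRST(N): from N->then then we get {then}; from N->B num we get {num}; from N->ε we get {ε}. So FIRST(N) = {ε, num, then}.
FOLLOW(S) includes $ since S is the start symbol.
FOLLOW(S): S appears on no right-hand side. Thus FOLLOW(S) = {$}.
FOLLOW(N): in S->id num N, the suffix after N is empty, so FOLLOW(N) ⊇ FOLLOW(S) = {$}. Thus FOLLOW(N) = {$}.
For N -> then then: FIRST(then then) = {then}, so it goes in M[N, t] for t ∈ {then}.
For N -> B num: FIRST(B num) = {num}, so it goes in M[N, t] for t ∈ {num}.
For N -> ε: FIRST(ε) = {ε}, so it goes in M[N, t] for t ∈ {}; since ε ∈ FIRST, also for every t ∈ FOLLOW(N) = {$}.
None of these place a production in M[N, id].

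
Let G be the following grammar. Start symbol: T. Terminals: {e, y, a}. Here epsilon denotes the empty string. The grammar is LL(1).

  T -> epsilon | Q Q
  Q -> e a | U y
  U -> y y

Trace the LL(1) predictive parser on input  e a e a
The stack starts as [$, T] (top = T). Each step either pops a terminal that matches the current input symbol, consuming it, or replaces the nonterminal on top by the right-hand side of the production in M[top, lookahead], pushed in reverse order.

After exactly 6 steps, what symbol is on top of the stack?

a

step 1: stack=$ T  input=e a e a $  — expand T -> Q Q
step 2: stack=$ Q Q  input=e a e a $  — expand Q -> e a
step 3: stack=$ Q a e  input=e a e a $  — match e
step 4: stack=$ Q a  input=a e a $  — match a
step 5: stack=$ Q  input=e a $  — expand Q -> e a
step 6: stack=$ a e  input=e a $  — match e
Stack after step 6: $ a (top = a).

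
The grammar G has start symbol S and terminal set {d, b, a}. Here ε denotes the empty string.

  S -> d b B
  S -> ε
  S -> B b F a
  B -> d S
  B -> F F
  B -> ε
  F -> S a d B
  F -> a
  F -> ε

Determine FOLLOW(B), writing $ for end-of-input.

{$, a, b, d}

FIRST(S) = {ε, a, b, d}  (via B b F a)
FIRST(F) = {ε, a, b, d}  (via S a d B)
FIRST(B) = {ε, a, b, d}  (via F F)
FOLLOW(S) includes $ since S is the start symbol.
FOLLOW(S): in B->d S, the suffix after S is empty, so FOLLOW(S) ⊇ FOLLOW(B) = {$, a, b, d}; in F->S a d B, S is followed by a d B with FIRST {a}. Thus FOLLOW(S) = {$, a, b, d}.
FOLLOW(B): in S->d b B, the suffix after B is empty, so FOLLOW(B) ⊇ FOLLOW(S) = {$, a, b, d}; in S->B b F a, B is followed by b F a with FIRST {b}; in F->S a d B, the suffix after B is empty, so FOLLOW(B) ⊇ FOLLOW(F) = {$, a, b, d}. Thus FOLLOW(B) = {$, a, b, d}.
FOLLOW(F): in S->B b F a, F is followed by a with FIRST {a}; in B->F F (occurrence 1), F is followed by F with FIRST {ε, a, b, d}; in B->F F (occurrence 1), the suffix after F is nullable, so FOLLOW(F) ⊇ FOLLOW(B) = {$, a, b, d}; in B->F F (occurrence 2), the suffix after F is empty, so FOLLOW(F) ⊇ FOLLOW(B) = {$, a, b, d}. Thus FOLLOW(F) = {$, a, b, d}.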